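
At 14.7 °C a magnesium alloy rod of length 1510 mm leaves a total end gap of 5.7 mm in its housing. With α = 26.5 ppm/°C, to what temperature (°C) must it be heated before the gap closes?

α·L₀·ΔT = 5.7 mm ⇒ ΔT = 5.7 / (26.5×10⁻⁶ × 1510.0) = 142.4 K.
T = 14.7 + 142.4 = 157.1 °C.

157 °C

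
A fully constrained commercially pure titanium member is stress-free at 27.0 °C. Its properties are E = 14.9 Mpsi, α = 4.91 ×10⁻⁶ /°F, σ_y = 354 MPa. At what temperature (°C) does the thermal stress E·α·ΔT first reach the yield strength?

417 °C

E = 14.9 Mpsi = 102.7 GPa.
α = 4.91×10⁻⁶/°F × 9/5 = 8.84×10⁻⁶/K.
E·α·ΔT = 354.0 MPa ⇒ ΔT = 354.0 / (102.7×10³ × 8.84×10⁻⁶) = 389.9 K.
T = 27.0 + 389.9 = 416.9 °C.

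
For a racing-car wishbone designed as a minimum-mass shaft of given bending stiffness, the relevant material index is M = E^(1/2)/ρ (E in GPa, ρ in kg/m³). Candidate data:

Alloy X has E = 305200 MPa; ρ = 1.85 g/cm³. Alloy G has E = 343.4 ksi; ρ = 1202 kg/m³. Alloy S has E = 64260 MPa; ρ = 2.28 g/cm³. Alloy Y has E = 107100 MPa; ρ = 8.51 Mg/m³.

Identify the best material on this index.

Putting every candidate on a common basis:
  alloy X: E = 305.2 GPa, ρ = 1850 kg/m³
  alloy G: E = 2.368 GPa, ρ = 1202 kg/m³
  alloy S: E = 64.26 GPa, ρ = 2280 kg/m³
  alloy Y: E = 107.1 GPa, ρ = 8510 kg/m³
  alloy X: M = 9.44×10⁻³
  alloy S: M = 3.52×10⁻³
  alloy G: M = 1.28×10⁻³
  alloy Y: M = 1.22×10⁻³
The maximum is for alloy X.

alloy X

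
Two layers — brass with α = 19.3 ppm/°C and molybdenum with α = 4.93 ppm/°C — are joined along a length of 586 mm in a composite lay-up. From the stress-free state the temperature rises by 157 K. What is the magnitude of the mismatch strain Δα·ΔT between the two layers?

2.26×10⁻³

Δα = |19.3 − 4.93|×10⁻⁶/K = 14.4×10⁻⁶/K.
Mismatch strain = Δα·ΔT = 14.4×10⁻⁶ × 157.0 = 2.26×10⁻³.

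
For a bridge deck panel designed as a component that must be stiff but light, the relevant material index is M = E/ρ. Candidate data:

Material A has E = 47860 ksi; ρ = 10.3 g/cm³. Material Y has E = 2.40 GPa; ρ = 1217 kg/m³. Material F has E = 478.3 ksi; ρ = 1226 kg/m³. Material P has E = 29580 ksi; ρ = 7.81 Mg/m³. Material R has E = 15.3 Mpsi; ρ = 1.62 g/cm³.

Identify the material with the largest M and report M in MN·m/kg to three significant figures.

material R, M = 65.1 MN·m/kg

Putting every candidate on a common basis:
  material A: E = 330.0 GPa, ρ = 10300 kg/m³
  material Y: E = 2.400 GPa, ρ = 1217 kg/m³
  material F: E = 3.298 GPa, ρ = 1226 kg/m³
  material P: E = 203.9 GPa, ρ = 7810 kg/m³
  material R: E = 105.5 GPa, ρ = 1620 kg/m³
  material R: M = 65.1 MN·m/kg
  material A: M = 32.0 MN·m/kg
  material P: M = 26.1 MN·m/kg
  material F: M = 2.69 MN·m/kg
  material Y: M = 1.97 MN·m/kg
The maximum is for material R.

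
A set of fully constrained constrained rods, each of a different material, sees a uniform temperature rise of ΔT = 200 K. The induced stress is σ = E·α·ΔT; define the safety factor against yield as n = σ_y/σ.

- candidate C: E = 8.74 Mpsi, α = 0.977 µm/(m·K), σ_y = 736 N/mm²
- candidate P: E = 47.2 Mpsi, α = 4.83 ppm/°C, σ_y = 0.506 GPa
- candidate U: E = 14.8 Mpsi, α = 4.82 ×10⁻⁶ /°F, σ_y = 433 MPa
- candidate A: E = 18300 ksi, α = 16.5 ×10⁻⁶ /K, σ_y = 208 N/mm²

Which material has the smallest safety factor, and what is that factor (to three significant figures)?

candidate A, n = 0.500

With everything in SI (GPa, ×10⁻⁶/K, MPa):
  candidate C: E = 60.26, α = 0.977, σ_y = 736.0 → σ = 11.8 MPa, n = 62.5
  candidate P: E = 325.4, α = 4.83, σ_y = 506.0 → σ = 314 MPa, n = 1.61
  candidate U: E = 102.0, α = 8.68, σ_y = 433.0 → σ = 177 MPa, n = 2.45
  candidate A: E = 126.2, α = 16.5, σ_y = 208.0 → σ = 416 MPa, n = 0.500
Candidate A has the lowest safety factor, n = 0.500.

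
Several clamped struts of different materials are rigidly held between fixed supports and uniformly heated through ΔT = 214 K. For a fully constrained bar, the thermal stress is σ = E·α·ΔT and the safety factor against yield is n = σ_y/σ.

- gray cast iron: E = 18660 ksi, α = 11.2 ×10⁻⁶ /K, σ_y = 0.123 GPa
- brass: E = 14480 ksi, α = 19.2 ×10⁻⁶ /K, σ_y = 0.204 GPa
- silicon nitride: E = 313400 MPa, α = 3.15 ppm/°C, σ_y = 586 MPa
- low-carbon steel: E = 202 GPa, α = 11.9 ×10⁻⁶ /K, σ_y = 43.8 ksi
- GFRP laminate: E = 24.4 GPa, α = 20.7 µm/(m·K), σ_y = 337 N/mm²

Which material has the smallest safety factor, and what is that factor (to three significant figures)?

In consistent units (E in GPa, α in ×10⁻⁶/K, σ_y in MPa):
  gray cast iron: E = 128.7, α = 11.2, σ_y = 123.0 → σ = 308 MPa, n = 0.399
  brass: E = 99.84, α = 19.2, σ_y = 204.0 → σ = 410 MPa, n = 0.497
  silicon nitride: E = 313.4, α = 3.15, σ_y = 586.0 → σ = 211 MPa, n = 2.77
  low-carbon steel: E = 202.0, α = 11.9, σ_y = 302.0 → σ = 514 MPa, n = 0.587
  GFRP laminate: E = 24.40, α = 20.7, σ_y = 337.0 → σ = 108 MPa, n = 3.12
The minimum is gray cast iron at n = 0.399.

gray cast iron, n = 0.399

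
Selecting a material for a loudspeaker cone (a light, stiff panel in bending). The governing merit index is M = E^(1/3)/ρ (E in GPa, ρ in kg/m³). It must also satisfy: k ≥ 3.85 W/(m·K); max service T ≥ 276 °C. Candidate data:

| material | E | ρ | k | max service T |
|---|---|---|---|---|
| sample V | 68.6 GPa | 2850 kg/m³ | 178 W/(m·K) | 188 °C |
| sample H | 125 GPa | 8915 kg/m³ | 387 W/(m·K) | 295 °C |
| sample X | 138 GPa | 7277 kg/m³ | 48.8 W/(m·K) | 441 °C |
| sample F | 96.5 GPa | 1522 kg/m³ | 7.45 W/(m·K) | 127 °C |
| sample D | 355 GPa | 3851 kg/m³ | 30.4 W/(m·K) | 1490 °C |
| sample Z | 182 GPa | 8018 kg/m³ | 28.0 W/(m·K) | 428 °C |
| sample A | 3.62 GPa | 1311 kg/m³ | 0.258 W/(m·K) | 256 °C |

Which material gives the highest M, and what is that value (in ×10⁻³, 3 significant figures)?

sample D, M = 1.84×10⁻³

Screen on constraints: k ≥ 3.85 W/(m·K); max service T ≥ 276 °C. Survivors: sample H, sample X, sample D, sample Z.
Computing M directly (units already consistent):
  sample D: M = 1.84×10⁻³
  sample X: M = 0.710×10⁻³
  sample Z: M = 0.707×10⁻³
  sample H: M = 0.561×10⁻³
Highest index: sample D.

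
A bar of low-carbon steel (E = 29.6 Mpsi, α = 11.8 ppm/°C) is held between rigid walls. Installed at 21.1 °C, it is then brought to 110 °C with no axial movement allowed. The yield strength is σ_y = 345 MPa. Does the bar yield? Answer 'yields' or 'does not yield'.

does not yield

E = 29.6 Mpsi = 204.1 GPa.
ΔT = 88.90 K. Constrained thermal stress σ = E·α·ΔT = 204.1×10³ MPa × 11.8×10⁻⁶ × 88.90 = 214 MPa (compressive).
Compare to σ_y = 345 MPa: σ < σ_y, so it does not yield.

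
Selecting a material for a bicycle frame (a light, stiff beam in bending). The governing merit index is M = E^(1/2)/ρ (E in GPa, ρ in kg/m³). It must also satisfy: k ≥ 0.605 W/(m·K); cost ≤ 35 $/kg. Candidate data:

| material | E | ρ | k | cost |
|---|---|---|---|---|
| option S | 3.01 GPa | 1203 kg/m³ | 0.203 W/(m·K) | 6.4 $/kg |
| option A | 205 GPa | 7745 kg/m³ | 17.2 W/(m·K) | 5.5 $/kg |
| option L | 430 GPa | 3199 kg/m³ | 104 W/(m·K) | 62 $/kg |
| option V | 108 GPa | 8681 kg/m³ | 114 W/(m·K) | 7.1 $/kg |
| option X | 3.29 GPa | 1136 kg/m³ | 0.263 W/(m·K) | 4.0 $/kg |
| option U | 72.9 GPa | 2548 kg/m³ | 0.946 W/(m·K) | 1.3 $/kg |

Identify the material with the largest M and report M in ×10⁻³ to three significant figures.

option U, M = 3.35×10⁻³

Screen on constraints: k ≥ 0.605 W/(m·K); cost ≤ 35 $/kg. Survivors: option A, option V, option U.
Evaluate M for each candidate:
  option U: M = 3.35×10⁻³
  option A: M = 1.85×10⁻³
  option V: M = 1.20×10⁻³
The maximum is for option U.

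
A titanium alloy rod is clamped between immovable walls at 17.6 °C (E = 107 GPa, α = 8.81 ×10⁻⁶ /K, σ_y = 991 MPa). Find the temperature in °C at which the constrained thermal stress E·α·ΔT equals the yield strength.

E·α·ΔT = 991.0 MPa ⇒ ΔT = 991.0 / (107.0×10³ × 8.81×10⁻⁶) = 1051 K.
T = 17.6 + 1051 = 1069 °C.

1070 °C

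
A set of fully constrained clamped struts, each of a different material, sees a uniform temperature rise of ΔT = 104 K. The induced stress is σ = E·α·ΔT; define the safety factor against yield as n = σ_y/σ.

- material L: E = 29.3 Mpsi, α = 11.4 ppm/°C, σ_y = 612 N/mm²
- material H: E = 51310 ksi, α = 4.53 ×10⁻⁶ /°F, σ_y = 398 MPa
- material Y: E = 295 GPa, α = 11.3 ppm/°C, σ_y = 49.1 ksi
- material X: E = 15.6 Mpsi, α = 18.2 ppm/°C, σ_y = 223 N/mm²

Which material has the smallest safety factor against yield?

material Y

Per material, after unit conversion:
  material L: E = 202.0, α = 11.4, σ_y = 612.0 → σ = 240 MPa, n = 2.56
  material H: E = 353.8, α = 8.15, σ_y = 398.0 → σ = 300 MPa, n = 1.33
  material Y: E = 295.0, α = 11.3, σ_y = 338.5 → σ = 347 MPa, n = 0.976
  material X: E = 107.6, α = 18.2, σ_y = 223.0 → σ = 204 MPa, n = 1.10
The minimum is material Y at n = 0.976.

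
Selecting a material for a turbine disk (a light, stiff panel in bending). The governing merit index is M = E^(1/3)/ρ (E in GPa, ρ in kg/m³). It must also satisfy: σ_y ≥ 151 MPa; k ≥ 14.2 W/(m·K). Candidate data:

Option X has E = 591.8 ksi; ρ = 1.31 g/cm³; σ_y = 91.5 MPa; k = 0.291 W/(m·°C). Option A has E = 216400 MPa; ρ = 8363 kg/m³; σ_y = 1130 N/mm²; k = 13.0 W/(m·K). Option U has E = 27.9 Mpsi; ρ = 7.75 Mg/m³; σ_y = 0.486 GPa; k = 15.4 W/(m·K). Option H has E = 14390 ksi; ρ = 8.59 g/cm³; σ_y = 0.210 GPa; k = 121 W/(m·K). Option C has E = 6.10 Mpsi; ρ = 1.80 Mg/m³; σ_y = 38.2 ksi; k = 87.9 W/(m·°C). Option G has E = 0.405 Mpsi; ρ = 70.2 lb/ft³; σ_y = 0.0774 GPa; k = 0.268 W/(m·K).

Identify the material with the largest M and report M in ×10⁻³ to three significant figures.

option C, M = 1.93×10⁻³

Screen on constraints: σ_y ≥ 151 MPa; k ≥ 14.2 W/(m·K). Survivors: option U, option H, option C.
Convert each candidate to consistent units, then evaluate M:
  option U: E = 192.4 GPa, ρ = 7750 kg/m³
  option H: E = 99.22 GPa, ρ = 8590 kg/m³
  option C: E = 42.06 GPa, ρ = 1800 kg/m³
  option C: M = 1.93×10⁻³
  option U: M = 0.745×10⁻³
  option H: M = 0.539×10⁻³
Highest index: option C.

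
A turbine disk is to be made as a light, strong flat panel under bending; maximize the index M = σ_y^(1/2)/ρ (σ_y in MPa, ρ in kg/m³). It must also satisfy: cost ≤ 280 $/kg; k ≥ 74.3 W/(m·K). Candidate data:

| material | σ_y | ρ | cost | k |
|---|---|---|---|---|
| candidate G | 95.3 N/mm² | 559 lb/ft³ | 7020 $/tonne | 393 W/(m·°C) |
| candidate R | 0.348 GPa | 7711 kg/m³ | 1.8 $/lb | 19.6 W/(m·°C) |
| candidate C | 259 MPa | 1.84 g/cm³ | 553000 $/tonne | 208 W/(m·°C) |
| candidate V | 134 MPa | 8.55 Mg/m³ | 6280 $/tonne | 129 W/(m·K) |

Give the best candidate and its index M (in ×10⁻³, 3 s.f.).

Screen on constraints: cost ≤ 280 $/kg; k ≥ 74.3 W/(m·K). Survivors: candidate G, candidate V.
In SI units:
  candidate G: σ_y = 95.30 MPa, ρ = 8954 kg/m³
  candidate V: σ_y = 134.0 MPa, ρ = 8550 kg/m³
  candidate V: M = 1.35×10⁻³
  candidate G: M = 1.09×10⁻³
The maximum is for candidate V.

candidate V, M = 1.35×10⁻³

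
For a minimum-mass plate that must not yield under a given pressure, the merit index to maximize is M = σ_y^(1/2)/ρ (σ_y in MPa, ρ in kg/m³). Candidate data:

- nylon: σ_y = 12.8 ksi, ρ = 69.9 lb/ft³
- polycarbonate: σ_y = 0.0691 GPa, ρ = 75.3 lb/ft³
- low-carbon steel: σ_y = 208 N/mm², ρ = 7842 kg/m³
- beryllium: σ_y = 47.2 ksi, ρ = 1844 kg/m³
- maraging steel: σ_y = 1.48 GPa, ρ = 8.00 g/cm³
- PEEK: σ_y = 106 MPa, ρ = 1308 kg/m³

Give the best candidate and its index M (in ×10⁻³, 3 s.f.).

beryllium, M = 9.78×10⁻³

Convert each candidate to consistent units, then evaluate M:
  nylon: σ_y = 88.25 MPa, ρ = 1120 kg/m³
  polycarbonate: σ_y = 69.10 MPa, ρ = 1206 kg/m³
  low-carbon steel: σ_y = 208.0 MPa, ρ = 7842 kg/m³
  beryllium: σ_y = 325.4 MPa, ρ = 1844 kg/m³
  maraging steel: σ_y = 1480 MPa, ρ = 8000 kg/m³
  PEEK: σ_y = 106.0 MPa, ρ = 1308 kg/m³
  beryllium: M = 9.78×10⁻³
  nylon: M = 8.39×10⁻³
  PEEK: M = 7.87×10⁻³
  polycarbonate: M = 6.89×10⁻³
  maraging steel: M = 4.81×10⁻³
  low-carbon steel: M = 1.84×10⁻³
Beryllium ranks first.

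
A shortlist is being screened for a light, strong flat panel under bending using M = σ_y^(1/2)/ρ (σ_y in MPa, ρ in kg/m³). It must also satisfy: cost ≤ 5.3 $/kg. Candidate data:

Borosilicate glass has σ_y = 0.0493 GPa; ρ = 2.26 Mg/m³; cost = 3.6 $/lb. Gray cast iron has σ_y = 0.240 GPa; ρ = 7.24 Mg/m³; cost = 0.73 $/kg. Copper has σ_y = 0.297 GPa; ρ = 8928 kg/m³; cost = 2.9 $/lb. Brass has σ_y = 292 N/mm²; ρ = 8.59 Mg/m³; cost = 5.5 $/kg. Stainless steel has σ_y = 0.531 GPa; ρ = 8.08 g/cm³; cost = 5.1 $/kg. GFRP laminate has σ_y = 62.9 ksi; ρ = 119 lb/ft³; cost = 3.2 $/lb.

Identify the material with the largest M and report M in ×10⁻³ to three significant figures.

Screen on constraints: cost ≤ 5.3 $/kg. Survivors: gray cast iron, stainless steel.
Putting every candidate on a common basis:
  gray cast iron: σ_y = 240.0 MPa, ρ = 7240 kg/m³
  stainless steel: σ_y = 531.0 MPa, ρ = 8080 kg/m³
  stainless steel: M = 2.85×10⁻³
  gray cast iron: M = 2.14×10⁻³
Stainless steel ranks first.

stainless steel, M = 2.85×10⁻³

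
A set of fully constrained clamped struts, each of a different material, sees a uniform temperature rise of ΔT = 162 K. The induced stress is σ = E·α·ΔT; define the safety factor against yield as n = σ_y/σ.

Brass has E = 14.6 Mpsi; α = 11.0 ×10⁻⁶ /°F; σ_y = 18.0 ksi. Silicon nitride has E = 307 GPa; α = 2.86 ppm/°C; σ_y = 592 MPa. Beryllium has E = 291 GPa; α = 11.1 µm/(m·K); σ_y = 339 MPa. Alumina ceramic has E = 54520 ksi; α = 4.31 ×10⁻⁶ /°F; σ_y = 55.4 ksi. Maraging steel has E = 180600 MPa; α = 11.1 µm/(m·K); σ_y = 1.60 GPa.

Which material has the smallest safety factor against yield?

With everything in SI (GPa, ×10⁻⁶/K, MPa):
  brass: E = 100.7, α = 19.8, σ_y = 124.1 → σ = 323 MPa, n = 0.384
  silicon nitride: E = 307.0, α = 2.86, σ_y = 592.0 → σ = 142 MPa, n = 4.16
  beryllium: E = 291.0, α = 11.1, σ_y = 339.0 → σ = 523 MPa, n = 0.648
  alumina ceramic: E = 375.9, α = 7.76, σ_y = 382.0 → σ = 472 MPa, n = 0.809
  maraging steel: E = 180.6, α = 11.1, σ_y = 1600 → σ = 325 MPa, n = 4.93
Brass has the lowest safety factor, n = 0.384.

brass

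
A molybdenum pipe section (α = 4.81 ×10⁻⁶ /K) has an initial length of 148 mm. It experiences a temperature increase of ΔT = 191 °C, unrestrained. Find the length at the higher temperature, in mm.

148.14 mm

ΔL = α·L₀·ΔT = 4.81×10⁻⁶ × 148 mm × 191.0 K = 0.136 mm.
L = L₀ + ΔL = 148 + 0.136 = 148.14 mm.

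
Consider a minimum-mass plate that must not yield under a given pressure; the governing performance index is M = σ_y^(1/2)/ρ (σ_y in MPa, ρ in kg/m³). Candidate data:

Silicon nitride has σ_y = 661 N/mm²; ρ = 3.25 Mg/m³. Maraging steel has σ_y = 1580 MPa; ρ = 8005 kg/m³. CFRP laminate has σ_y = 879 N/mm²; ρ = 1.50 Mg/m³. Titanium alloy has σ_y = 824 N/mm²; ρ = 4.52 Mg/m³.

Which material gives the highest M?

Putting every candidate on a common basis:
  silicon nitride: σ_y = 661.0 MPa, ρ = 3250 kg/m³
  maraging steel: σ_y = 1580 MPa, ρ = 8005 kg/m³
  CFRP laminate: σ_y = 879.0 MPa, ρ = 1500 kg/m³
  titanium alloy: σ_y = 824.0 MPa, ρ = 4520 kg/m³
  CFRP laminate: M = 19.8×10⁻³
  silicon nitride: M = 7.91×10⁻³
  titanium alloy: M = 6.35×10⁻³
  maraging steel: M = 4.97×10⁻³
CFRP laminate ranks first.

CFRP laminate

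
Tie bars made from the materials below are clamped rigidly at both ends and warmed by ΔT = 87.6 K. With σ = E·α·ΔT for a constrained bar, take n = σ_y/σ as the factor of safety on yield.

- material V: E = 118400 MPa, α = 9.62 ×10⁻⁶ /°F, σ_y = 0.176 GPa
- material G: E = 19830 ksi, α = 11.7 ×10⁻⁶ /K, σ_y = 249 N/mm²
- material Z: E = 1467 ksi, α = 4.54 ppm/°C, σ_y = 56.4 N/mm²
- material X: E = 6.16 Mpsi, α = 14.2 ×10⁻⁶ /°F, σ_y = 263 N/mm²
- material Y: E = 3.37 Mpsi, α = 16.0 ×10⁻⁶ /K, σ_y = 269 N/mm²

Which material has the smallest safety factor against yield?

material V

Converting E to GPa, α to ×10⁻⁶/K, σ_y to MPa, then σ and n for each:
  material V: E = 118.4, α = 17.3, σ_y = 176.0 → σ = 180 MPa, n = 0.980
  material G: E = 136.7, α = 11.7, σ_y = 249.0 → σ = 140 MPa, n = 1.78
  material Z: E = 10.11, α = 4.54, σ_y = 56.40 → σ = 4.02 MPa, n = 14.0
  material X: E = 42.47, α = 25.6, σ_y = 263.0 → σ = 95.1 MPa, n = 2.77
  material Y: E = 23.24, α = 16.0, σ_y = 269.0 → σ = 32.6 MPa, n = 8.26
Material V has the lowest safety factor, n = 0.980.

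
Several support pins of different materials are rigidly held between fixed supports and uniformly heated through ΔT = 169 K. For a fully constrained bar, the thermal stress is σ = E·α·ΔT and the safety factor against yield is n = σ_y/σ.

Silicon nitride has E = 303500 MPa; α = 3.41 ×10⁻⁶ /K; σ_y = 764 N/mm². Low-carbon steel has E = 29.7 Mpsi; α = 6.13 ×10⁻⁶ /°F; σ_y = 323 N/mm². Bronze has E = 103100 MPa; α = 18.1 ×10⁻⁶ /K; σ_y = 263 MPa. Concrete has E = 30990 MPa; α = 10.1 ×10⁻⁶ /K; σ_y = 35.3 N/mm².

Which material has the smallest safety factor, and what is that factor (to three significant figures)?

concrete, n = 0.667

In consistent units (E in GPa, α in ×10⁻⁶/K, σ_y in MPa):
  silicon nitride: E = 303.5, α = 3.41, σ_y = 764.0 → σ = 175 MPa, n = 4.37
  low-carbon steel: E = 204.8, α = 11.0, σ_y = 323.0 → σ = 382 MPa, n = 0.846
  bronze: E = 103.1, α = 18.1, σ_y = 263.0 → σ = 315 MPa, n = 0.834
  concrete: E = 30.99, α = 10.1, σ_y = 35.30 → σ = 52.9 MPa, n = 0.667
Concrete has the lowest safety factor, n = 0.667.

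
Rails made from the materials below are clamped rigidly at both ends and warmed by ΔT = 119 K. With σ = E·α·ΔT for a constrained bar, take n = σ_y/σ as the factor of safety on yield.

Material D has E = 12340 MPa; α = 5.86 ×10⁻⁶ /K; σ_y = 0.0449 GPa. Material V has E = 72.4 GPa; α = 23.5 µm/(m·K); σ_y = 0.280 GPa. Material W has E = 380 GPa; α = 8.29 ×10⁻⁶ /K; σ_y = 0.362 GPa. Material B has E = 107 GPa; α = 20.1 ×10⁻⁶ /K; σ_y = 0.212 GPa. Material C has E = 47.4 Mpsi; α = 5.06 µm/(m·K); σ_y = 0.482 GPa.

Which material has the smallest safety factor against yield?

Converting E to GPa, α to ×10⁻⁶/K, σ_y to MPa, then σ and n for each:
  material D: E = 12.34, α = 5.86, σ_y = 44.90 → σ = 8.61 MPa, n = 5.22
  material V: E = 72.40, α = 23.5, σ_y = 280.0 → σ = 202 MPa, n = 1.38
  material W: E = 380.0, α = 8.29, σ_y = 362.0 → σ = 375 MPa, n = 0.966
  material B: E = 107.0, α = 20.1, σ_y = 212.0 → σ = 256 MPa, n = 0.828
  material C: E = 326.8, α = 5.06, σ_y = 482.0 → σ = 197 MPa, n = 2.45
Smallest n: material B with n = 0.828.

material B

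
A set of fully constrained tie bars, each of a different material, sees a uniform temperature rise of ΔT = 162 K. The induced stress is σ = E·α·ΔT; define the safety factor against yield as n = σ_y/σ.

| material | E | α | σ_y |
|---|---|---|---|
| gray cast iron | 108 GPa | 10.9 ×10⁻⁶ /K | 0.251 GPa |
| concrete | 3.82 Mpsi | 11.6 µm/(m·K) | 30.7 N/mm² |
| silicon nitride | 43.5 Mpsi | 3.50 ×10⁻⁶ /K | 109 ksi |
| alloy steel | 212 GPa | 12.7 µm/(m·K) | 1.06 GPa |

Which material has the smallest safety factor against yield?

concrete

With everything in SI (GPa, ×10⁻⁶/K, MPa):
  gray cast iron: E = 108.0, α = 10.9, σ_y = 251.0 → σ = 191 MPa, n = 1.32
  concrete: E = 26.34, α = 11.6, σ_y = 30.70 → σ = 49.5 MPa, n = 0.620
  silicon nitride: E = 299.9, α = 3.50, σ_y = 751.5 → σ = 170 MPa, n = 4.42
  alloy steel: E = 212.0, α = 12.7, σ_y = 1060 → σ = 436 MPa, n = 2.43
The minimum is concrete at n = 0.620.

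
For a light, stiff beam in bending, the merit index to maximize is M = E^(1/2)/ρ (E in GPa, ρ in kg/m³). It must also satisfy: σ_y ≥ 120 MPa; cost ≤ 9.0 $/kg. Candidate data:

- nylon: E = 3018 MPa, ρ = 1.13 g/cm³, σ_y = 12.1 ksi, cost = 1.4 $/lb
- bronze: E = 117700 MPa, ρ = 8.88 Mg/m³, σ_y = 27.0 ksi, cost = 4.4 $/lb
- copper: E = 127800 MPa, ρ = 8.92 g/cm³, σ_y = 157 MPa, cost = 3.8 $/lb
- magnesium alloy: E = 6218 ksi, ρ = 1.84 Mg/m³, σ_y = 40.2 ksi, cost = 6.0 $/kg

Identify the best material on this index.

magnesium alloy

Screen on constraints: σ_y ≥ 120 MPa; cost ≤ 9.0 $/kg. Survivors: copper, magnesium alloy.
Normalizing units and computing the index:
  copper: E = 127.8 GPa, ρ = 8920 kg/m³
  magnesium alloy: E = 42.87 GPa, ρ = 1840 kg/m³
  magnesium alloy: M = 3.56×10⁻³
  copper: M = 1.27×10⁻³
Magnesium alloy has the largest M.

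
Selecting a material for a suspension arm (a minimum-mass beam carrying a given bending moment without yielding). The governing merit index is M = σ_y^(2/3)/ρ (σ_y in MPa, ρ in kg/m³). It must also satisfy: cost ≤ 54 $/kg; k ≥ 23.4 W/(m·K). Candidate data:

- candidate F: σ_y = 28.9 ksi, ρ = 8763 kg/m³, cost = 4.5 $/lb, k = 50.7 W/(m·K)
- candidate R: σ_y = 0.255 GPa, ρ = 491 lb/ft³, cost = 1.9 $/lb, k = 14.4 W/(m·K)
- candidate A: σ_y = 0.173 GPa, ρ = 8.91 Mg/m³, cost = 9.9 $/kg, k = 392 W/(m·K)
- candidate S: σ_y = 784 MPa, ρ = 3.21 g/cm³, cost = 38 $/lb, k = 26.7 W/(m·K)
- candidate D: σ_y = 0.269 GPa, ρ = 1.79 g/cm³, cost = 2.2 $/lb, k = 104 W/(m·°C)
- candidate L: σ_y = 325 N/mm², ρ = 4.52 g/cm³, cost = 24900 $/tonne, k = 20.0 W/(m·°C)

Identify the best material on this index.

Screen on constraints: cost ≤ 54 $/kg; k ≥ 23.4 W/(m·K). Survivors: candidate F, candidate A, candidate D.
After converting to SI:
  candidate F: σ_y = 199.3 MPa, ρ = 8763 kg/m³
  candidate A: σ_y = 173.0 MPa, ρ = 8910 kg/m³
  candidate D: σ_y = 269.0 MPa, ρ = 1790 kg/m³
  candidate D: M = 23.3×10⁻³
  candidate F: M = 3.89×10⁻³
  candidate A: M = 3.48×10⁻³
Candidate D ranks first.

candidate D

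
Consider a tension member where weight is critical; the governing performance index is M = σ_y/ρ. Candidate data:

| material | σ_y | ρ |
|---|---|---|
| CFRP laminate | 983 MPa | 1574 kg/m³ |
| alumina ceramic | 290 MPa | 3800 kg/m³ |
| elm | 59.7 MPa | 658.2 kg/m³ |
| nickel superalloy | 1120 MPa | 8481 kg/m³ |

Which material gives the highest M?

Per-candidate index values:
  CFRP laminate: M = 625 kN·m/kg
  nickel superalloy: M = 132 kN·m/kg
  elm: M = 90.7 kN·m/kg
  alumina ceramic: M = 76.3 kN·m/kg
CFRP laminate has the largest M.

CFRP laminate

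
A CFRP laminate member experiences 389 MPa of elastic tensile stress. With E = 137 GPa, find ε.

ε = σ/E = 389 / 137000 = 2.84×10⁻³.

2.84×10⁻³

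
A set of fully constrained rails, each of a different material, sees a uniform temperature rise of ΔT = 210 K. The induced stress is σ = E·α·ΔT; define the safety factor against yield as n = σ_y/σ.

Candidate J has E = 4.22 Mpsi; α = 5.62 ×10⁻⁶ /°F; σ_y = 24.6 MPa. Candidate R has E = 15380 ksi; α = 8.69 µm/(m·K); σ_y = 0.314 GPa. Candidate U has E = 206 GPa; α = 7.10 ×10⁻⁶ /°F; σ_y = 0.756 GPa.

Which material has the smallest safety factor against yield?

candidate J

In consistent units (E in GPa, α in ×10⁻⁶/K, σ_y in MPa):
  candidate J: E = 29.10, α = 10.1, σ_y = 24.60 → σ = 61.8 MPa, n = 0.398
  candidate R: E = 106.0, α = 8.69, σ_y = 314.0 → σ = 194 MPa, n = 1.62
  candidate U: E = 206.0, α = 12.8, σ_y = 756.0 → σ = 553 MPa, n = 1.37
Candidate J has the lowest safety factor, n = 0.398.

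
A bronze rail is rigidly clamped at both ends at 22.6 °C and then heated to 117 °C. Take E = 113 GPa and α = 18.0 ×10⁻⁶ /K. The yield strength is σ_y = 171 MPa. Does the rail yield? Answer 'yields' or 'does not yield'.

ΔT = 94.40 K. Constrained thermal stress σ = E·α·ΔT = 113.0×10³ MPa × 18.0×10⁻⁶ × 94.40 = 192 MPa (compressive).
Compare to σ_y = 171 MPa: σ ≥ σ_y, so it yields.

yields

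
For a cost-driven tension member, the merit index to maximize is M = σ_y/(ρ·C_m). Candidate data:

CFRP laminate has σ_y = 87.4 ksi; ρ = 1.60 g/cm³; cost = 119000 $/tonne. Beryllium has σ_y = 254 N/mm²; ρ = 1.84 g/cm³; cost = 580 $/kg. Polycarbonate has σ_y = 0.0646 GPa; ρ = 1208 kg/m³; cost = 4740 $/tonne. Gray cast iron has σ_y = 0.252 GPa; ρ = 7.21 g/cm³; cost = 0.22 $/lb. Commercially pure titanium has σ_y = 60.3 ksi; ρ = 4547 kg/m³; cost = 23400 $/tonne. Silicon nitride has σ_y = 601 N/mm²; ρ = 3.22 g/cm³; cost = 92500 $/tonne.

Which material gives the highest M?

Putting every candidate on a common basis:
  CFRP laminate: σ_y = 602.6 MPa, ρ = 1600 kg/m³, cost = 119.0 $/kg
  beryllium: σ_y = 254.0 MPa, ρ = 1840 kg/m³, cost = 580.0 $/kg
  polycarbonate: σ_y = 64.60 MPa, ρ = 1208 kg/m³, cost = 4.740 $/kg
  gray cast iron: σ_y = 252.0 MPa, ρ = 7210 kg/m³, cost = 0.4850 $/kg
  commercially pure titanium: σ_y = 415.8 MPa, ρ = 4547 kg/m³, cost = 23.40 $/kg
  silicon nitride: σ_y = 601.0 MPa, ρ = 3220 kg/m³, cost = 92.50 $/kg
  gray cast iron: M = 72.1 kN·m per $
  polycarbonate: M = 11.3 kN·m per $
  commercially pure titanium: M = 3.91 kN·m per $
  CFRP laminate: M = 3.16 kN·m per $
  silicon nitride: M = 2.02 kN·m per $
  beryllium: M = 0.238 kN·m per $
Highest index: gray cast iron.

gray cast iron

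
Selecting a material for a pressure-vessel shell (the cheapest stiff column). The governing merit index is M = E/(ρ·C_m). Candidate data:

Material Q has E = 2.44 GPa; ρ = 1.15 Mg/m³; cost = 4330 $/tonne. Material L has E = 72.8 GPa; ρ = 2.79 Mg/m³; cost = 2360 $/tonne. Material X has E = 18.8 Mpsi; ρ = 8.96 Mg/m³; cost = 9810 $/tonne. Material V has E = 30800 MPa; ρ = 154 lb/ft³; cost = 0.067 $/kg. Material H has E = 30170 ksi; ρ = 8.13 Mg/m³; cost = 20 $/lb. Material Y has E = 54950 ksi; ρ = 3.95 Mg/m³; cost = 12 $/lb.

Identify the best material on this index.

material V

In SI units:
  material Q: E = 2.440 GPa, ρ = 1150 kg/m³, cost = 4.330 $/kg
  material L: E = 72.80 GPa, ρ = 2790 kg/m³, cost = 2.360 $/kg
  material X: E = 129.6 GPa, ρ = 8960 kg/m³, cost = 9.810 $/kg
  material V: E = 30.80 GPa, ρ = 2467 kg/m³, cost = 0.06700 $/kg
  material H: E = 208.0 GPa, ρ = 8130 kg/m³, cost = 44.09 $/kg
  material Y: E = 378.9 GPa, ρ = 3950 kg/m³, cost = 26.46 $/kg
  material V: M = 186 MN·m per $
  material L: M = 11.1 MN·m per $
  material Y: M = 3.63 MN·m per $
  material X: M = 1.47 MN·m per $
  material H: M = 0.580 MN·m per $
  material Q: M = 0.490 MN·m per $
The maximum is for material V.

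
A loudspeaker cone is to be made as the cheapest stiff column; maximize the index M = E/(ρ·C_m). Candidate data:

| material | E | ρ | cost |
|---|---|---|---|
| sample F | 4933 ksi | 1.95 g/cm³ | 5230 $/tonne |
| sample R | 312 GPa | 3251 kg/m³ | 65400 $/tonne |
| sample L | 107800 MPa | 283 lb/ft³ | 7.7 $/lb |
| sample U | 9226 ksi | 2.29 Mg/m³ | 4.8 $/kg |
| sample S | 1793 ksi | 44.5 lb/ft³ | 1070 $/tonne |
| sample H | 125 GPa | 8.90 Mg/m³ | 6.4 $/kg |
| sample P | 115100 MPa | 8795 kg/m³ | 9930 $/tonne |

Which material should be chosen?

Putting every candidate on a common basis:
  sample F: E = 34.01 GPa, ρ = 1950 kg/m³, cost = 5.230 $/kg
  sample R: E = 312.0 GPa, ρ = 3251 kg/m³, cost = 65.40 $/kg
  sample L: E = 107.8 GPa, ρ = 4533 kg/m³, cost = 16.98 $/kg
  sample U: E = 63.61 GPa, ρ = 2290 kg/m³, cost = 4.800 $/kg
  sample S: E = 12.36 GPa, ρ = 712.8 kg/m³, cost = 1.070 $/kg
  sample H: E = 125.0 GPa, ρ = 8900 kg/m³, cost = 6.400 $/kg
  sample P: E = 115.1 GPa, ρ = 8795 kg/m³, cost = 9.930 $/kg
  sample S: M = 16.2 MN·m per $
  sample U: M = 5.79 MN·m per $
  sample F: M = 3.33 MN·m per $
  sample H: M = 2.19 MN·m per $
  sample R: M = 1.47 MN·m per $
  sample L: M = 1.40 MN·m per $
  sample P: M = 1.32 MN·m per $
Sample S has the largest M.

sample S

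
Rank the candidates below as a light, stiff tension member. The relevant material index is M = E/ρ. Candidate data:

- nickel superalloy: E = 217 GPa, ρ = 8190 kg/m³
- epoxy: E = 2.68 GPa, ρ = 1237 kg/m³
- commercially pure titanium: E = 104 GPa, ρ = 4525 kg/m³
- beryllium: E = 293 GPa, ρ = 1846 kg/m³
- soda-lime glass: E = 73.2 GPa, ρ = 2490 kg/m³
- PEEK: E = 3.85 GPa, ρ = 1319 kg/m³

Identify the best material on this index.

beryllium

Evaluate M for each candidate:
  beryllium: M = 159 MN·m/kg
  soda-lime glass: M = 29.4 MN·m/kg
  nickel superalloy: M = 26.5 MN·m/kg
  commercially pure titanium: M = 23.0 MN·m/kg
  PEEK: M = 2.92 MN·m/kg
  epoxy: M = 2.17 MN·m/kg
Beryllium has the largest M.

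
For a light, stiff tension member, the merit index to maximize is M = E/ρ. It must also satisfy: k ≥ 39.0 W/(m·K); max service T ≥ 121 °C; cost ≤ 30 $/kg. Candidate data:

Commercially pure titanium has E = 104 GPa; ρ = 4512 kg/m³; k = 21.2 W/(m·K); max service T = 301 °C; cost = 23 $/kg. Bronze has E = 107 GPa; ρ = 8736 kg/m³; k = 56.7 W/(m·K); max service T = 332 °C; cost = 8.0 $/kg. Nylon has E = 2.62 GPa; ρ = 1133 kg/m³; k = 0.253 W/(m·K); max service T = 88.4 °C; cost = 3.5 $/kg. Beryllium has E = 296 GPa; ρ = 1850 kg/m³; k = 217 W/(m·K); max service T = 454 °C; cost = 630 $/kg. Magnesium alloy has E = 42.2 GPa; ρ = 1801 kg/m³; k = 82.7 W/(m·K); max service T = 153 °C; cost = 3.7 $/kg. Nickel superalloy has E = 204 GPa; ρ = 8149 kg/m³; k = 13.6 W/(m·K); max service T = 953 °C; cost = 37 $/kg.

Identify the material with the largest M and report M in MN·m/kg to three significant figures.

magnesium alloy, M = 23.4 MN·m/kg

Screen on constraints: k ≥ 39.0 W/(m·K); max service T ≥ 121 °C; cost ≤ 30 $/kg. Survivors: bronze, magnesium alloy.
Per-candidate index values:
  magnesium alloy: M = 23.4 MN·m/kg
  bronze: M = 12.2 MN·m/kg
Highest index: magnesium alloy.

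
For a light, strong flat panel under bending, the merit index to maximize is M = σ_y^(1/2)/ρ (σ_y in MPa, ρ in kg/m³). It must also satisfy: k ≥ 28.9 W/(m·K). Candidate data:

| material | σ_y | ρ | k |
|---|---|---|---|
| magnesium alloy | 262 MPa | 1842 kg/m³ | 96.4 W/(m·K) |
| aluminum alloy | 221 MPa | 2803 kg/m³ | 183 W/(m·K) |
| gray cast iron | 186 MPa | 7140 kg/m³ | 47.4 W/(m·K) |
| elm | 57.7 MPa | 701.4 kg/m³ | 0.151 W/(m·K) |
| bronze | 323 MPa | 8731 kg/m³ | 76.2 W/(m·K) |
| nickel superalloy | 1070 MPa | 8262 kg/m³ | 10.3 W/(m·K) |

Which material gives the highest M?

magnesium alloy

Screen on constraints: k ≥ 28.9 W/(m·K). Survivors: magnesium alloy, aluminum alloy, gray cast iron, bronze.
Computing M directly (units already consistent):
  magnesium alloy: M = 8.79×10⁻³
  aluminum alloy: M = 5.30×10⁻³
  bronze: M = 2.06×10⁻³
  gray cast iron: M = 1.91×10⁻³
Magnesium alloy ranks first.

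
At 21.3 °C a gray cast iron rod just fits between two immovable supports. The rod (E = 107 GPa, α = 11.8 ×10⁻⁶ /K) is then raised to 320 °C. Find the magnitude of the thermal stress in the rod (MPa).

377 MPa

ΔT = 298.7 K. Constrained thermal stress σ = E·α·ΔT = 107.0×10³ MPa × 11.8×10⁻⁶ × 298.7 = 377 MPa (compressive).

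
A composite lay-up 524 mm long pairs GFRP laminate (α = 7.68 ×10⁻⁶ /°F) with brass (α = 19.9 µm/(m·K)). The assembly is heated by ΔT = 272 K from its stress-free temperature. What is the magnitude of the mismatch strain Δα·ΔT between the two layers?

GFRP laminate: α = 7.68×10⁻⁶/°F × 9/5 = 13.8×10⁻⁶/K.
Δα = |13.8 − 19.9|×10⁻⁶/K = 6.08×10⁻⁶/K.
Mismatch strain = Δα·ΔT = 6.08×10⁻⁶ × 272.0 = 1.65×10⁻³.

1.65×10⁻³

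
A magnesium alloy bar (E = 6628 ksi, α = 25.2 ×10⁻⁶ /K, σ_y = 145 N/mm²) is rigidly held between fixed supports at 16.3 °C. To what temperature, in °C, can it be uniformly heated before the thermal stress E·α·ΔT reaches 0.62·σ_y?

94.4 °C

E = 6628 ksi = 45.70 GPa.
σ_y = 145 N/mm² = 145.0 MPa.
E·α·ΔT = 89.90 MPa ⇒ ΔT = 89.90 / (45.70×10³ × 25.2×10⁻⁶) = 78.07 K.
T = 16.3 + 78.07 = 94.37 °C.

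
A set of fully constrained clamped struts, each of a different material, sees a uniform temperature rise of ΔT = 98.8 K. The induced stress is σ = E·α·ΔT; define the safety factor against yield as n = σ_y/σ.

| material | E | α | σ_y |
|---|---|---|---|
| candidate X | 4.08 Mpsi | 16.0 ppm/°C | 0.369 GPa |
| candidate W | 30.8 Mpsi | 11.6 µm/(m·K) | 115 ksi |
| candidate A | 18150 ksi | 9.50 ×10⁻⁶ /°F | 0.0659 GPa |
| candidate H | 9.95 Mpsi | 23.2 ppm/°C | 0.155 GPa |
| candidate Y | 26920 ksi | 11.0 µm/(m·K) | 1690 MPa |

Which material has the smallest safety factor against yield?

candidate A

Per material, after unit conversion:
  candidate X: E = 28.13, α = 16.0, σ_y = 369.0 → σ = 44.5 MPa, n = 8.30
  candidate W: E = 212.4, α = 11.6, σ_y = 792.9 → σ = 243 MPa, n = 3.26
  candidate A: E = 125.1, α = 17.1, σ_y = 65.90 → σ = 211 MPa, n = 0.312
  candidate H: E = 68.60, α = 23.2, σ_y = 155.0 → σ = 157 MPa, n = 0.986
  candidate Y: E = 185.6, α = 11.0, σ_y = 1690 → σ = 202 MPa, n = 8.38
The minimum is candidate A at n = 0.312.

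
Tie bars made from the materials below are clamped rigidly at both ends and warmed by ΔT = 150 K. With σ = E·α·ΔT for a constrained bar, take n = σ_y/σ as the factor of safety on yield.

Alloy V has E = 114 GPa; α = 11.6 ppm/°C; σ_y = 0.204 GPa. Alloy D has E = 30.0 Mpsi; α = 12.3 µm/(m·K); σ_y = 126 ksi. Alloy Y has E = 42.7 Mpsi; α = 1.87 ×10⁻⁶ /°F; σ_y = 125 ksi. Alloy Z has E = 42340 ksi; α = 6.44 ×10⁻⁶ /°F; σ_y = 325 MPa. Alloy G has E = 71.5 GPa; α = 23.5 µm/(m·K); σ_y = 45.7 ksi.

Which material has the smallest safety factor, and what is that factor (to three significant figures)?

With everything in SI (GPa, ×10⁻⁶/K, MPa):
  alloy V: E = 114.0, α = 11.6, σ_y = 204.0 → σ = 198 MPa, n = 1.03
  alloy D: E = 206.8, α = 12.3, σ_y = 868.7 → σ = 382 MPa, n = 2.28
  alloy Y: E = 294.4, α = 3.37, σ_y = 861.8 → σ = 149 MPa, n = 5.80
  alloy Z: E = 291.9, α = 11.6, σ_y = 325.0 → σ = 508 MPa, n = 0.640
  alloy G: E = 71.50, α = 23.5, σ_y = 315.1 → σ = 252 MPa, n = 1.25
The minimum is alloy Z at n = 0.640.

alloy Z, n = 0.640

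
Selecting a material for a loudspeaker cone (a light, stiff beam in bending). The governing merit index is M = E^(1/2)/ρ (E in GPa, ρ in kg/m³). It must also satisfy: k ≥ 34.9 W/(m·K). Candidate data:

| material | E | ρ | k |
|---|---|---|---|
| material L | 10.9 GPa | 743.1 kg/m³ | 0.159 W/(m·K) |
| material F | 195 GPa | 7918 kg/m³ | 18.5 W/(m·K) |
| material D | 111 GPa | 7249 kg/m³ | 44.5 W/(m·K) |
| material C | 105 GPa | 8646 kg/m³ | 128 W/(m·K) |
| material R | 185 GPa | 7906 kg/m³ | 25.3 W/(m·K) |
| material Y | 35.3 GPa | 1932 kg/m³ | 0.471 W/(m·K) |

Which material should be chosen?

Screen on constraints: k ≥ 34.9 W/(m·K). Survivors: material D, material C.
Computing M directly (units already consistent):
  material D: M = 1.45×10⁻³
  material C: M = 1.19×10⁻³
Material D ranks first.

material D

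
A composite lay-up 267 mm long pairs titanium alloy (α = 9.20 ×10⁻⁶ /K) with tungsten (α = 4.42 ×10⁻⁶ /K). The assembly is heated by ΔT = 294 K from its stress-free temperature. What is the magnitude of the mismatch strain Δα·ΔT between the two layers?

1.41×10⁻³

Δα = |9.20 − 4.42|×10⁻⁶/K = 4.78×10⁻⁶/K.
Mismatch strain = Δα·ΔT = 4.78×10⁻⁶ × 294.0 = 1.41×10⁻³.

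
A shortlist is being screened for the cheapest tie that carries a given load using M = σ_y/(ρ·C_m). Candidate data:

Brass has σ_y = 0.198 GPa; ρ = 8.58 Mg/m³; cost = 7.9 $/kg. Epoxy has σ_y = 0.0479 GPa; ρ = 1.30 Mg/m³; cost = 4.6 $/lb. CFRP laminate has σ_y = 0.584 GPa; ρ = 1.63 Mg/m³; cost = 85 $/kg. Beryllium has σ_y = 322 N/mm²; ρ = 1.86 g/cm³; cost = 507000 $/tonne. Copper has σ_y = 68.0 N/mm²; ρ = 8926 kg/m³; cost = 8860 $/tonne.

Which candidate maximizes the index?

Putting every candidate on a common basis:
  brass: σ_y = 198.0 MPa, ρ = 8580 kg/m³, cost = 7.900 $/kg
  epoxy: σ_y = 47.90 MPa, ρ = 1300 kg/m³, cost = 10.14 $/kg
  CFRP laminate: σ_y = 584.0 MPa, ρ = 1630 kg/m³, cost = 85.00 $/kg
  beryllium: σ_y = 322.0 MPa, ρ = 1860 kg/m³, cost = 507.0 $/kg
  copper: σ_y = 68.00 MPa, ρ = 8926 kg/m³, cost = 8.860 $/kg
  CFRP laminate: M = 4.22 kN·m per $
  epoxy: M = 3.63 kN·m per $
  brass: M = 2.92 kN·m per $
  copper: M = 0.860 kN·m per $
  beryllium: M = 0.341 kN·m per $
Highest index: CFRP laminate.

CFRP laminate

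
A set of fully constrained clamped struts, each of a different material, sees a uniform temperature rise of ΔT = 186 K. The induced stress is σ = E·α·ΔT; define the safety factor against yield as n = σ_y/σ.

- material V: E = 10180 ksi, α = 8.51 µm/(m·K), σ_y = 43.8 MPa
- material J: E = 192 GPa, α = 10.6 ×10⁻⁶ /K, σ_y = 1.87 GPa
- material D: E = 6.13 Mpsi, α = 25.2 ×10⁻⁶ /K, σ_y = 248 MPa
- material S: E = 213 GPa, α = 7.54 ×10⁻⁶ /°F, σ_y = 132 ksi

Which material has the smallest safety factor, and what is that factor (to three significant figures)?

Per material, after unit conversion:
  material V: E = 70.19, α = 8.51, σ_y = 43.80 → σ = 111 MPa, n = 0.394
  material J: E = 192.0, α = 10.6, σ_y = 1870 → σ = 379 MPa, n = 4.94
  material D: E = 42.26, α = 25.2, σ_y = 248.0 → σ = 198 MPa, n = 1.25
  material S: E = 213.0, α = 13.6, σ_y = 910.1 → σ = 538 MPa, n = 1.69
Material V has the lowest safety factor, n = 0.394.

material V, n = 0.394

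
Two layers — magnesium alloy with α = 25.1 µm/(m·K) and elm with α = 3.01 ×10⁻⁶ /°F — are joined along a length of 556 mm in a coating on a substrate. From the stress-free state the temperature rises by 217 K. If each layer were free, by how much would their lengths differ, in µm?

elm: α = 3.01×10⁻⁶/°F × 9/5 = 5.42×10⁻⁶/K.
Δα = |25.1 − 5.42|×10⁻⁶/K = 19.7×10⁻⁶/K.
ΔL_mismatch = Δα·L·ΔT = 19.7×10⁻⁶ × 556.0 mm × 217.0 K = 2370 µm.

2370 µm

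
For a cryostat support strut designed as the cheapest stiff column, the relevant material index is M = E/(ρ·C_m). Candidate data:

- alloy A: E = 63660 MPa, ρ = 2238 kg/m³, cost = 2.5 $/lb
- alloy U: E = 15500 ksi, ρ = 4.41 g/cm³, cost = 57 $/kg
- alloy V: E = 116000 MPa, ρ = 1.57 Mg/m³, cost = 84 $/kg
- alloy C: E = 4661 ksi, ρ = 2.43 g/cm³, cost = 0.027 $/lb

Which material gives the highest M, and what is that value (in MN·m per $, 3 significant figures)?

alloy C, M = 222 MN·m per $

Putting every candidate on a common basis:
  alloy A: E = 63.66 GPa, ρ = 2238 kg/m³, cost = 5.511 $/kg
  alloy U: E = 106.9 GPa, ρ = 4410 kg/m³, cost = 57.00 $/kg
  alloy V: E = 116.0 GPa, ρ = 1570 kg/m³, cost = 84.00 $/kg
  alloy C: E = 32.14 GPa, ρ = 2430 kg/m³, cost = 0.05952 $/kg
  alloy C: M = 222 MN·m per $
  alloy A: M = 5.16 MN·m per $
  alloy V: M = 0.880 MN·m per $
  alloy U: M = 0.425 MN·m per $
Alloy C ranks first.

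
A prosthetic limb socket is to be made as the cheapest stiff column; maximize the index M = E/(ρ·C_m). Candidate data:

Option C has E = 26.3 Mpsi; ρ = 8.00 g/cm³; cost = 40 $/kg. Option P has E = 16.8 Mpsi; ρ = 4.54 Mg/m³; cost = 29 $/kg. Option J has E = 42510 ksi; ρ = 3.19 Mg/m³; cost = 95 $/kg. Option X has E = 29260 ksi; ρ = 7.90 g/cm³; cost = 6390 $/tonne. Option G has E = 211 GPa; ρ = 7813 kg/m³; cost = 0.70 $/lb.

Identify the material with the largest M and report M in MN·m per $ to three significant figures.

option G, M = 17.5 MN·m per $

Normalizing units and computing the index:
  option C: E = 181.3 GPa, ρ = 8000 kg/m³, cost = 40.00 $/kg
  option P: E = 115.8 GPa, ρ = 4540 kg/m³, cost = 29.00 $/kg
  option J: E = 293.1 GPa, ρ = 3190 kg/m³, cost = 95.00 $/kg
  option X: E = 201.7 GPa, ρ = 7900 kg/m³, cost = 6.390 $/kg
  option G: E = 211.0 GPa, ρ = 7813 kg/m³, cost = 1.543 $/kg
  option G: M = 17.5 MN·m per $
  option X: M = 4.00 MN·m per $
  option J: M = 0.967 MN·m per $
  option P: M = 0.880 MN·m per $
  option C: M = 0.567 MN·m per $
Highest index: option G.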